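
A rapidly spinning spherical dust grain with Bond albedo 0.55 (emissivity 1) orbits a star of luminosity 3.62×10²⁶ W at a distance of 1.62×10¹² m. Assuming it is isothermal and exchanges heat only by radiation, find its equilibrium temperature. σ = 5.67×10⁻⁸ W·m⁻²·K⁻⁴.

First find the stellar flux at distance d: S = L/(4πd²) = 3.62×10²⁶/(4π·(1.62×10¹²)²) = 10.98 W/m².
For an isothermal sphere, absorbed (1−a)S·πr² = emitted σ·4πr²·T⁴, so T⁴ = (1−a)S/(4σ).
T⁴ = 0.450·10.98/(4·5.67×10⁻⁸) = 2.178×10⁷ K⁴.

T ≈ 68.3 K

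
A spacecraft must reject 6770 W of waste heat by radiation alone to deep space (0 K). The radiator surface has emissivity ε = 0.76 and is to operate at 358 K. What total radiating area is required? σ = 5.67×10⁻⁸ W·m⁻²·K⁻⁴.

A ≈ 9.56 m²

P = εσA T⁴ ⇒ A = P/(εσT⁴).
T⁴ = 1.643×10¹⁰ K⁴.
A = 6770/(0.76 × 5.67×10⁻⁸ × 1.643×10¹⁰).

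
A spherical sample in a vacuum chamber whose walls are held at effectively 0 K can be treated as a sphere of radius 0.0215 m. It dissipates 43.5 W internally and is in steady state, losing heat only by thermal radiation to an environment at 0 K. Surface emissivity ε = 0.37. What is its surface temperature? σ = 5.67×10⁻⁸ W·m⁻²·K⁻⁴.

T ≈ 773 K

Steady state: internal power = radiated power, P = εσA T⁴.
Radiating area A = 4πr² = 0.005809 m².
T⁴ = P/(εσA) = 43.5/(0.37·5.67×10⁻⁸·0.005809) = 3.570×10¹¹ K⁴.
T = (3.570×10¹¹)^(1/4).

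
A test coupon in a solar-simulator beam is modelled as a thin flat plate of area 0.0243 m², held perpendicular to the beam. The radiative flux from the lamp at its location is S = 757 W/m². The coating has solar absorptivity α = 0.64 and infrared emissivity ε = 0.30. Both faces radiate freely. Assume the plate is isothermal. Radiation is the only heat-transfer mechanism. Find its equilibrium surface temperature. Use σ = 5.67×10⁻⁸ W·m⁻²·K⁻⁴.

At equilibrium, absorbed power = emitted power.
Absorbing cross-section = A = 0.02430 m²; emitting surface = 2A = 0.04860 m² (ratio 2).
αS·A_cross = εσ·A_surf·T⁴  ⇒  T⁴ = αS/(ε·2σ).
T⁴ = 0.640·757/(0.30·2·5.67×10⁻⁸) = 1.424×10¹⁰ K⁴.
T = (1.424×10¹⁰)^(1/4).

T ≈ 345 K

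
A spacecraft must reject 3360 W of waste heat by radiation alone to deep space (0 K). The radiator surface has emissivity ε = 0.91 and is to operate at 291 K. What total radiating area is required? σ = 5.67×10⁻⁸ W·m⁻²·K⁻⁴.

P = εσA T⁴ ⇒ A = P/(εσT⁴).
T⁴ = 7.171×10⁹ K⁴.
A = 3360/(0.91 × 5.67×10⁻⁸ × 7.171×10⁹).

A ≈ 9.08 m²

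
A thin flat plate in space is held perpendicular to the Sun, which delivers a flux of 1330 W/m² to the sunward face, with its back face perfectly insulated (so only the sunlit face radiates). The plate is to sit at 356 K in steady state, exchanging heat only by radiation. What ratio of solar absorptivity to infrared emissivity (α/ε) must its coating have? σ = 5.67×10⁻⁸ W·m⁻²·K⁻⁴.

Balance: αS·A = εσ·1A·T⁴ ⇒ α/ε = σT⁴/S.
α/ε = 5.67×10⁻⁸·(356)⁴/1330 = 5.67×10⁻⁸·1.606×10¹⁰/1330.

α/ε ≈ 0.685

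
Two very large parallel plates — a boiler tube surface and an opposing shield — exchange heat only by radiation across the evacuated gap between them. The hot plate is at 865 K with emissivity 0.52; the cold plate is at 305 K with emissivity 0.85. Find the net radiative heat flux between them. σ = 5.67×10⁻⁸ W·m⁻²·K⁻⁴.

q ≈ 14900 W/m²

For two infinite grey parallel plates, q = σ(T₁⁴ − T₂⁴)/(1/ε₁ + 1/ε₂ − 1).
T₁⁴ − T₂⁴ = 5.598×10¹¹ − 8.654×10⁹ = 5.512×10¹¹ K⁴.
1/ε₁ + 1/ε₂ − 1 = 1.923 + 1.176 − 1 = 2.100.
q = 5.67×10⁻⁸ × 5.512×10¹¹ / 2.100.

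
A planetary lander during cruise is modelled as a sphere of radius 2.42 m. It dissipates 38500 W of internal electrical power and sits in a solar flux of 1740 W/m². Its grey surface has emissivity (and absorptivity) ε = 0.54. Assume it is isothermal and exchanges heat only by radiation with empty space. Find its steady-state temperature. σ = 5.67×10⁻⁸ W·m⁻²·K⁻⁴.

At steady state, absorbed solar power + internal power = radiated power.
Absorbed: α·S·A_cross = 0.54·1740·18.40 = 17290 W (cross-section πr²).
Total input = 17290 + 38500 = 55790 W.
Radiated: εσ·A_surf·T⁴ with A_surf = 4πr² = 73.59 m².
T⁴ = 55790/(0.54·5.67×10⁻⁸·73.59) = 2.476×10¹⁰ K⁴.

T ≈ 397 K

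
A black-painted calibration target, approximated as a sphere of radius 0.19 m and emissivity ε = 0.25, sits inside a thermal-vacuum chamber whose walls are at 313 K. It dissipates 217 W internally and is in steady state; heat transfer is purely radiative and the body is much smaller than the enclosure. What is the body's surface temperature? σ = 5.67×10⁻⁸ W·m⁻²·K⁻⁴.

T ≈ 456 K

For a small grey body in a large enclosure, net radiated power = εσA(T⁴ − T_w⁴).
Steady state: P = εσA(T⁴ − T_w⁴) with A = 4πr² = 0.4536 m².
T⁴ = P/(εσA) + T_w⁴ = 217/(0.25·5.67×10⁻⁸·0.4536) + (313)⁴
    = 3.375×10¹⁰ + 9.598×10⁹ = 4.334×10¹⁰ K⁴.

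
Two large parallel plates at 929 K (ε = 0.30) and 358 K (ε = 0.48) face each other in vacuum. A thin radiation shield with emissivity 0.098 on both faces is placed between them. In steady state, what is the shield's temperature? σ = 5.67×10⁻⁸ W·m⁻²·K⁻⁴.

T_s ≈ 775 K

In steady state the net flux on the hot side equals that on the cold side.
σ(T₁⁴−T_s⁴)/D₁ = σ(T_s⁴−T₂⁴)/D₂, with D₁ = 1/ε₁+1/ε_s−1 = 12.54, D₂ = 1/ε_s+1/ε₂−1 = 11.29.
Solve for T_s⁴: T_s⁴ = (D₂·T₁⁴ + D₁·T₂⁴)/(D₁+D₂) = 3.615×10¹¹ K⁴.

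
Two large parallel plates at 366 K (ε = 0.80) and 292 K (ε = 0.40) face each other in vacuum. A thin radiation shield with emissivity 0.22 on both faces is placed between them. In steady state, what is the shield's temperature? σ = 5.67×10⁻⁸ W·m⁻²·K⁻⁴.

T_s ≈ 339 K

In steady state the net flux on the hot side equals that on the cold side.
σ(T₁⁴−T_s⁴)/D₁ = σ(T_s⁴−T₂⁴)/D₂, with D₁ = 1/ε₁+1/ε_s−1 = 4.795, D₂ = 1/ε_s+1/ε₂−1 = 6.045.
Solve for T_s⁴: T_s⁴ = (D₂·T₁⁴ + D₁·T₂⁴)/(D₁+D₂) = 1.322×10¹⁰ K⁴.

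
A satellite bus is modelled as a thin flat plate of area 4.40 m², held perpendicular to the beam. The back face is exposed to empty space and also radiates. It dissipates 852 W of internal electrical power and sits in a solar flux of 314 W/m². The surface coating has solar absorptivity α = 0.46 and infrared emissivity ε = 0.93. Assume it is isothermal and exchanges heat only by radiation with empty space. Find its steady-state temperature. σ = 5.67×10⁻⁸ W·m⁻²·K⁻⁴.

At steady state, absorbed solar power + internal power = radiated power.
Absorbed: α·S·A_cross = 0.46·314·4.400 = 635.5 W (cross-section A).
Total input = 635.5 + 852 = 1488 W.
Radiated: εσ·A_surf·T⁴ with A_surf = 2A = 8.800 m².
T⁴ = 1488/(0.93·5.67×10⁻⁸·8.800) = 3.206×10⁹ K⁴.

T ≈ 238 K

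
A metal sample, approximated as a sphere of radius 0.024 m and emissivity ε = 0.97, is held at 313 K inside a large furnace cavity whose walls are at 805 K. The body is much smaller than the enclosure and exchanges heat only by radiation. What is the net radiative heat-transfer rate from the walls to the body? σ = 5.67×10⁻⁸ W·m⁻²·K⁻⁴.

P_net ≈ 163 W

For a small grey body in a large enclosure: P_net = εσA(T_body⁴ − T_wall⁴).
A = 4πr² = 0.007238 m²; T_body⁴ − T_wall⁴ = 9.598×10⁹ − 4.199×10¹¹ = -4.103×10¹¹ K⁴.
|P_net| = 0.97·5.67×10⁻⁸·0.007238·4.103×10¹¹.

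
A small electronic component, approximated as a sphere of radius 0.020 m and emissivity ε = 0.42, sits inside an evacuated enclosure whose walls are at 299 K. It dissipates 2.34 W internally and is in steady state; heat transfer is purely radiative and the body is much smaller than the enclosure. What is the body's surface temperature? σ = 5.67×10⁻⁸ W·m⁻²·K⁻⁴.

For a small grey body in a large enclosure, net radiated power = εσA(T⁴ − T_w⁴).
Steady state: P = εσA(T⁴ − T_w⁴) with A = 4πr² = 0.005027 m².
T⁴ = P/(εσA) + T_w⁴ = 2.34/(0.42·5.67×10⁻⁸·0.005027) + (299)⁴
    = 1.955×10¹⁰ + 7.993×10⁹ = 2.754×10¹⁰ K⁴.

T ≈ 407 K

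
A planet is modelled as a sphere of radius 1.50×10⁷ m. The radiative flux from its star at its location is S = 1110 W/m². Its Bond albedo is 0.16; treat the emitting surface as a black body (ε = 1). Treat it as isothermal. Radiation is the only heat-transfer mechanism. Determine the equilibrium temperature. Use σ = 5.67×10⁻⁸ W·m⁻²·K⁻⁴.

At equilibrium, absorbed power = emitted power.
Absorbing cross-section = πr² = 7.069×10¹⁴ m²; emitting surface = 4πr² = 2.827×10¹⁵ m² (ratio 4).
(1−a)S·A_cross = εσ·A_surf·T⁴  ⇒  T⁴ = (1−a)S/(4σ).
T⁴ = 0.840·1110/(4·5.67×10⁻⁸) = 4.111×10⁹ K⁴.
T = (4.111×10⁹)^(1/4).

T ≈ 253 K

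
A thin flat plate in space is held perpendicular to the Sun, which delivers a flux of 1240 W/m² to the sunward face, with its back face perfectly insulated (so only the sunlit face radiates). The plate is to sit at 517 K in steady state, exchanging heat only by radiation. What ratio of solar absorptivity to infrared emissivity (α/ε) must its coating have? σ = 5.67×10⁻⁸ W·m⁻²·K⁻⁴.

α/ε ≈ 3.27

Balance: αS·A = εσ·1A·T⁴ ⇒ α/ε = σT⁴/S.
α/ε = 5.67×10⁻⁸·(517)⁴/1240 = 5.67×10⁻⁸·7.144×10¹⁰/1240.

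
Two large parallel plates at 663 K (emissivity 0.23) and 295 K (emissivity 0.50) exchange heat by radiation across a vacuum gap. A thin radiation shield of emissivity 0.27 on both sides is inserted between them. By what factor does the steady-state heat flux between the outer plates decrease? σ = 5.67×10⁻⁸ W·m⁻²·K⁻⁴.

factor ≈ 2.20

Without shield: q₀ = σΔ(T⁴)/(1/ε₁+1/ε₂−1) with denominator 5.348.
With shield the two gaps are in series; the resistances add: (1/ε₁+1/ε_s−1)+(1/ε_s+1/ε₂−1) = 7.052+4.704 = 11.76.
Heat-flux ratio q₀/q = 11.76/5.348.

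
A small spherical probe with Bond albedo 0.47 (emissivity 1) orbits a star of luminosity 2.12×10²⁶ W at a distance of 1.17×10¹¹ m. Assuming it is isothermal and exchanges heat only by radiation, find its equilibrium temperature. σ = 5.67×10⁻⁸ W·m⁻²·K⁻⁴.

First find the stellar flux at distance d: S = L/(4πd²) = 2.12×10²⁶/(4π·(1.17×10¹¹)²) = 1232 W/m².
For an isothermal sphere, absorbed (1−a)S·πr² = emitted σ·4πr²·T⁴, so T⁴ = (1−a)S/(4σ).
T⁴ = 0.530·1232/(4·5.67×10⁻⁸) = 2.880×10⁹ K⁴.

T ≈ 232 K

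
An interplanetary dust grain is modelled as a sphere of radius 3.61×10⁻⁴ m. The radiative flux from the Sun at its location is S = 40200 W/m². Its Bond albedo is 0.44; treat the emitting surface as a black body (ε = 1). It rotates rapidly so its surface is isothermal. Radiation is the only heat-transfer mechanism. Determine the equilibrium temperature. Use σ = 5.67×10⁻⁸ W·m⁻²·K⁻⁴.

At equilibrium, absorbed power = emitted power.
Absorbing cross-section = πr² = 4.094×10⁻⁷ m²; emitting surface = 4πr² = 1.638×10⁻⁶ m² (ratio 4).
(1−a)S·A_cross = εσ·A_surf·T⁴  ⇒  T⁴ = (1−a)S/(4σ).
T⁴ = 0.560·40200/(4·5.67×10⁻⁸) = 9.926×10¹⁰ K⁴.
T = (9.926×10¹⁰)^(1/4).

T ≈ 561 K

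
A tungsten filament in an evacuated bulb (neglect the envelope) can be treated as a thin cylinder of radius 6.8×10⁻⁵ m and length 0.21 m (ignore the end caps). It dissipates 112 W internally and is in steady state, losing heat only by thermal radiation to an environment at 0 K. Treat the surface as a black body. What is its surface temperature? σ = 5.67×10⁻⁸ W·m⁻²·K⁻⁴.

Steady state: internal power = radiated power, P = εσA T⁴.
Radiating area A = 2πrL = 8.972×10⁻⁵ m².
T⁴ = P/(εσA) = 112/(1.0·5.67×10⁻⁸·8.972×10⁻⁵) = 2.202×10¹³ K⁴.
T = (2.202×10¹³)^(1/4).

T ≈ 2170 K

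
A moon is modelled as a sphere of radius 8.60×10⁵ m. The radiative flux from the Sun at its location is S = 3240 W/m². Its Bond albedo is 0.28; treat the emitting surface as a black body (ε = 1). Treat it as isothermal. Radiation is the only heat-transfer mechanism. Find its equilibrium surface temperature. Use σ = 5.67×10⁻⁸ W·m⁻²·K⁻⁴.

T ≈ 318 K

At equilibrium, absorbed power = emitted power.
Absorbing cross-section = πr² = 2.324×10¹² m²; emitting surface = 4πr² = 9.294×10¹² m² (ratio 4).
(1−a)S·A_cross = εσ·A_surf·T⁴  ⇒  T⁴ = (1−a)S/(4σ).
T⁴ = 0.720·3240/(4·5.67×10⁻⁸) = 1.029×10¹⁰ K⁴.
T = (1.029×10¹⁰)^(1/4).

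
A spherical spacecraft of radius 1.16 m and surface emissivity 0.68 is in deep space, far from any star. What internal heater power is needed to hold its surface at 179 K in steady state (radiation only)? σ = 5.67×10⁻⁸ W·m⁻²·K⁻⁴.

P = εσ·4πr²·T⁴.
4πr² = 16.91 m²; T⁴ = 1.027×10⁹ K⁴.
P = 0.68·5.67×10⁻⁸·16.91·1.027×10⁹.

P ≈ 669 W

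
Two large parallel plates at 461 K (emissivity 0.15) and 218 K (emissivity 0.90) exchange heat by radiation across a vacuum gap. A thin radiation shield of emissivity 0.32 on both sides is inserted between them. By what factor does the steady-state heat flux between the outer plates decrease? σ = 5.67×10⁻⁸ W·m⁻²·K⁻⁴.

factor ≈ 1.77

Without shield: q₀ = σΔ(T⁴)/(1/ε₁+1/ε₂−1) with denominator 6.778.
With shield the two gaps are in series; the resistances add: (1/ε₁+1/ε_s−1)+(1/ε_s+1/ε₂−1) = 8.792+3.236 = 12.03.
Heat-flux ratio q₀/q = 12.03/6.778.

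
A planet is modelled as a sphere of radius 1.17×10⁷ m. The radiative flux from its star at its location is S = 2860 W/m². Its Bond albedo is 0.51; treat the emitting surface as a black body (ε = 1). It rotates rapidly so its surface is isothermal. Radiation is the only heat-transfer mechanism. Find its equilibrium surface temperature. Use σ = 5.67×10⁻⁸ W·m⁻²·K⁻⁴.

T ≈ 280 K

At equilibrium, absorbed power = emitted power.
Absorbing cross-section = πr² = 4.301×10¹⁴ m²; emitting surface = 4πr² = 1.720×10¹⁵ m² (ratio 4).
(1−a)S·A_cross = εσ·A_surf·T⁴  ⇒  T⁴ = (1−a)S/(4σ).
T⁴ = 0.490·2860/(4·5.67×10⁻⁸) = 6.179×10⁹ K⁴.
T = (6.179×10⁹)^(1/4).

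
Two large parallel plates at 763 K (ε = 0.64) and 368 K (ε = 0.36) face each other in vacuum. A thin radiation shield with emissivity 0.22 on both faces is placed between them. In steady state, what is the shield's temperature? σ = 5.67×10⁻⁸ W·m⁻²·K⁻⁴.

T_s ≈ 665 K

In steady state the net flux on the hot side equals that on the cold side.
σ(T₁⁴−T_s⁴)/D₁ = σ(T_s⁴−T₂⁴)/D₂, with D₁ = 1/ε₁+1/ε_s−1 = 5.108, D₂ = 1/ε_s+1/ε₂−1 = 6.323.
Solve for T_s⁴: T_s⁴ = (D₂·T₁⁴ + D₁·T₂⁴)/(D₁+D₂) = 1.957×10¹¹ K⁴.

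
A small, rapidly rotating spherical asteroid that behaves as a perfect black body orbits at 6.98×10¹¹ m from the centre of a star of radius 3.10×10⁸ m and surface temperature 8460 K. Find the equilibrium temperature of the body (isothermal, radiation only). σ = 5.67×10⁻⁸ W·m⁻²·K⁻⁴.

T ≈ 126 K

The star's surface emits σT_*⁴; at distance d the flux is S = σT_*⁴(R_*/d)².
S = 5.67×10⁻⁸·(8460)⁴·(3.10×10⁸/6.98×10¹¹)² = 57.29 W/m².
For an isothermal sphere T⁴ = (1−a)S/(4σ) = 2.526×10⁸ K⁴.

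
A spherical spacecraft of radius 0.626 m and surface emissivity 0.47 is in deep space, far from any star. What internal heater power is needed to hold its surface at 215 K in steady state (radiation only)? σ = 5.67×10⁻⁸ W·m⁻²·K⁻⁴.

P = εσ·4πr²·T⁴.
4πr² = 4.924 m²; T⁴ = 2.137×10⁹ K⁴.
P = 0.47·5.67×10⁻⁸·4.924·2.137×10⁹.

P ≈ 280 W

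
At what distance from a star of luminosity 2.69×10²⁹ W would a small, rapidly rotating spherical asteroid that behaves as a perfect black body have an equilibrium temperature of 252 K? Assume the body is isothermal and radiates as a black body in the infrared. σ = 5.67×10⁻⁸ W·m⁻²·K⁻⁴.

For an isothermal black-emitting sphere, (1−a)S·πr² = σ·4πr²·T⁴ ⇒ S = 4σT⁴/(1−a).
S = 4·5.67×10⁻⁸·(252)⁴/1.00 = 914.6 W/m².
Flux falls as S = L/(4πd²), so d = √(L/(4πS)) = √(2.69×10²⁹/(4π·914.6)).

d ≈ 4.84×10¹² m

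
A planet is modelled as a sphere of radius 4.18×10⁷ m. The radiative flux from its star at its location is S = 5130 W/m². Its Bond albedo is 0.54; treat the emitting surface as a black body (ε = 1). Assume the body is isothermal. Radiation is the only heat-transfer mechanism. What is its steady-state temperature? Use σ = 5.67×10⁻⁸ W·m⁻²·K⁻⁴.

T ≈ 319 K

At equilibrium, absorbed power = emitted power.
Absorbing cross-section = πr² = 5.489×10¹⁵ m²; emitting surface = 4πr² = 2.196×10¹⁶ m² (ratio 4).
(1−a)S·A_cross = εσ·A_surf·T⁴  ⇒  T⁴ = (1−a)S/(4σ).
T⁴ = 0.460·5130/(4·5.67×10⁻⁸) = 1.040×10¹⁰ K⁴.
T = (1.040×10¹⁰)^(1/4).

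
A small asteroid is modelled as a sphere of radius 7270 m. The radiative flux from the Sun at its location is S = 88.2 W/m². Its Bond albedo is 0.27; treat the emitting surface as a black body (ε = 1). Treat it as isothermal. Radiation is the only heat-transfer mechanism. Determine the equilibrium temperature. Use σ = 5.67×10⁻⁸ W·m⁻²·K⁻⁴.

T ≈ 130 K

At equilibrium, absorbed power = emitted power.
Absorbing cross-section = πr² = 1.660×10⁸ m²; emitting surface = 4πr² = 6.642×10⁸ m² (ratio 4).
(1−a)S·A_cross = εσ·A_surf·T⁴  ⇒  T⁴ = (1−a)S/(4σ).
T⁴ = 0.730·88.2/(4·5.67×10⁻⁸) = 2.839×10⁸ K⁴.
T = (2.839×10⁸)^(1/4).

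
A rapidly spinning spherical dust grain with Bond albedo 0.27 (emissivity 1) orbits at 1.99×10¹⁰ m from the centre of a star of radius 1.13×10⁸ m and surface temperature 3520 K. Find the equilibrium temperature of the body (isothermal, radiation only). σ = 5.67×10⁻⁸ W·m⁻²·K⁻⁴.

The star's surface emits σT_*⁴; at distance d the flux is S = σT_*⁴(R_*/d)².
S = 5.67×10⁻⁸·(3520)⁴·(1.13×10⁸/1.99×10¹⁰)² = 280.7 W/m².
For an isothermal sphere T⁴ = (1−a)S/(4σ) = 9.034×10⁸ K⁴.

T ≈ 173 K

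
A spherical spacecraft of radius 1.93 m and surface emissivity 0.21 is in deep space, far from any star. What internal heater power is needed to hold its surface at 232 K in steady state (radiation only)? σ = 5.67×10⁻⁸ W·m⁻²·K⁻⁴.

P = εσ·4πr²·T⁴.
4πr² = 46.81 m²; T⁴ = 2.897×10⁹ K⁴.
P = 0.21·5.67×10⁻⁸·46.81·2.897×10⁹.

P ≈ 1610 W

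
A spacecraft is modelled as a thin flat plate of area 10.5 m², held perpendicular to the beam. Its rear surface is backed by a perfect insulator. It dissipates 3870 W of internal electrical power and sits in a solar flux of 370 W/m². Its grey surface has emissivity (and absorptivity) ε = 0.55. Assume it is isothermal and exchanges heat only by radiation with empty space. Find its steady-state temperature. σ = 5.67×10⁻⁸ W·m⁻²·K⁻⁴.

T ≈ 368 K

At steady state, absorbed solar power + internal power = radiated power.
Absorbed: α·S·A_cross = 0.55·370·10.50 = 2137 W (cross-section A).
Total input = 2137 + 3870 = 6007 W.
Radiated: εσ·A_surf·T⁴ with A_surf = A = 10.50 m².
T⁴ = 6007/(0.55·5.67×10⁻⁸·10.50) = 1.834×10¹⁰ K⁴.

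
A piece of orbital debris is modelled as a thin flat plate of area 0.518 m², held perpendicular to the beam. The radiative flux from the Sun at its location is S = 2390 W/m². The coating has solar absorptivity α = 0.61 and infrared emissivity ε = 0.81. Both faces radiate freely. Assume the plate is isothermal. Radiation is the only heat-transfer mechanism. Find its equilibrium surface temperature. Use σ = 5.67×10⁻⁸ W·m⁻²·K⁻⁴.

T ≈ 355 K

At equilibrium, absorbed power = emitted power.
Absorbing cross-section = A = 0.5180 m²; emitting surface = 2A = 1.036 m² (ratio 2).
αS·A_cross = εσ·A_surf·T⁴  ⇒  T⁴ = αS/(ε·2σ).
T⁴ = 0.610·2390/(0.81·2·5.67×10⁻⁸) = 1.587×10¹⁰ K⁴.
T = (1.587×10¹⁰)^(1/4).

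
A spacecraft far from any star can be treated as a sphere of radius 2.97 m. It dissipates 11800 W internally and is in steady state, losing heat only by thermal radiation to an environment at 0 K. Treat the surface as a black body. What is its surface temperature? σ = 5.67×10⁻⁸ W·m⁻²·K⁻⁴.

T ≈ 208 K

Steady state: internal power = radiated power, P = εσA T⁴.
Radiating area A = 4πr² = 110.8 m².
T⁴ = P/(εσA) = 11800/(1.0·5.67×10⁻⁸·110.8) = 1.877×10⁹ K⁴.
T = (1.877×10⁹)^(1/4).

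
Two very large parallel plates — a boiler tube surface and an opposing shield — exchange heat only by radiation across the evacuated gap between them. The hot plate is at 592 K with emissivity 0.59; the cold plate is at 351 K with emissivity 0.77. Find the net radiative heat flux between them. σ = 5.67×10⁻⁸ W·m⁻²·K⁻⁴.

For two infinite grey parallel plates, q = σ(T₁⁴ − T₂⁴)/(1/ε₁ + 1/ε₂ − 1).
T₁⁴ − T₂⁴ = 1.228×10¹¹ − 1.518×10¹⁰ = 1.076×10¹¹ K⁴.
1/ε₁ + 1/ε₂ − 1 = 1.695 + 1.299 − 1 = 1.994.
q = 5.67×10⁻⁸ × 1.076×10¹¹ / 1.994.

q ≈ 3060 W/m²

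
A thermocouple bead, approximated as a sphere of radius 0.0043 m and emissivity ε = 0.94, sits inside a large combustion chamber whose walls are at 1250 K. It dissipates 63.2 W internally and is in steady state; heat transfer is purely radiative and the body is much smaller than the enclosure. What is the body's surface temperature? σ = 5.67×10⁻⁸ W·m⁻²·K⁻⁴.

For a small grey body in a large enclosure, net radiated power = εσA(T⁴ − T_w⁴).
Steady state: P = εσA(T⁴ − T_w⁴) with A = 4πr² = 2.324×10⁻⁴ m².
T⁴ = P/(εσA) + T_w⁴ = 63.2/(0.94·5.67×10⁻⁸·2.324×10⁻⁴) + (1250)⁴
    = 5.103×10¹² + 2.441×10¹² = 7.545×10¹² K⁴.

T ≈ 1660 K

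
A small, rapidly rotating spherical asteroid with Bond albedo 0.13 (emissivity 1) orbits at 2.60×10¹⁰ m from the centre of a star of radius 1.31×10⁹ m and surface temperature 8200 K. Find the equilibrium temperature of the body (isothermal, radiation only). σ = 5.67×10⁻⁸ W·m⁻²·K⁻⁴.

The star's surface emits σT_*⁴; at distance d the flux is S = σT_*⁴(R_*/d)².
S = 5.67×10⁻⁸·(8200)⁴·(1.31×10⁹/2.60×10¹⁰)² = 6.508×10⁵ W/m².
For an isothermal sphere T⁴ = (1−a)S/(4σ) = 2.496×10¹² K⁴.

T ≈ 1260 K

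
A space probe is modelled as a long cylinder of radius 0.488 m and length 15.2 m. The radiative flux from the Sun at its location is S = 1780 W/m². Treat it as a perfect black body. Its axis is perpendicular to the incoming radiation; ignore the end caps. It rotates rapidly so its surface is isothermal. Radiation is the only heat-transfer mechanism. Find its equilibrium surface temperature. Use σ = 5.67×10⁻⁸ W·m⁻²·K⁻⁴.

T ≈ 316 K

At equilibrium, absorbed power = emitted power.
Absorbing cross-section = 2rL = 14.84 m²; emitting surface = 2πrL = 46.61 m² (ratio π).
S·A_cross = εσ·A_surf·T⁴  ⇒  T⁴ = S/(πσ).
T⁴ = 1.00·1780/(π·5.67×10⁻⁸) = 9.993×10⁹ K⁴.
T = (9.993×10⁹)^(1/4).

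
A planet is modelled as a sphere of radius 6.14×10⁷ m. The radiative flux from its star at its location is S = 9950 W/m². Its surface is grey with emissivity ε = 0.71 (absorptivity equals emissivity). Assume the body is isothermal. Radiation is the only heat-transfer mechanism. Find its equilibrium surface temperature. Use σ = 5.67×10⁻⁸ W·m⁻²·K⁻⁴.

At equilibrium, absorbed power = emitted power.
Absorbing cross-section = πr² = 1.184×10¹⁶ m²; emitting surface = 4πr² = 4.737×10¹⁶ m² (ratio 4).
εS·A_cross = εσ·A_surf·T⁴  ⇒  T⁴ = S/(4σ)   (ε cancels).
T⁴ = 9950/(4·5.67×10⁻⁸) = 4.387×10¹⁰ K⁴.
T = (4.387×10¹⁰)^(1/4).

T ≈ 458 K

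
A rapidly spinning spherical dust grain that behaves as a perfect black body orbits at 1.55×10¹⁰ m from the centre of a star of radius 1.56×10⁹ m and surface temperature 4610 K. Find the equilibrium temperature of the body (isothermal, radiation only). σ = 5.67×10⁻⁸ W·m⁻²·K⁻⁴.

T ≈ 1030 K

The star's surface emits σT_*⁴; at distance d the flux is S = σT_*⁴(R_*/d)².
S = 5.67×10⁻⁸·(4610)⁴·(1.56×10⁹/1.55×10¹⁰)² = 2.594×10⁵ W/m².
For an isothermal sphere T⁴ = (1−a)S/(4σ) = 1.144×10¹² K⁴.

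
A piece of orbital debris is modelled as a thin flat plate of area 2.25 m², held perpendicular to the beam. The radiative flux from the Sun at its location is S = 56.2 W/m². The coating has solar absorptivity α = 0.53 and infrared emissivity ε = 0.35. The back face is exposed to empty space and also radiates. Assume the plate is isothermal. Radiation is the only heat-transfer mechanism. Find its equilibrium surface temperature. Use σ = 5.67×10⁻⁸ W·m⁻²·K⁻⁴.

At equilibrium, absorbed power = emitted power.
Absorbing cross-section = A = 2.250 m²; emitting surface = 2A = 4.500 m² (ratio 2).
αS·A_cross = εσ·A_surf·T⁴  ⇒  T⁴ = αS/(ε·2σ).
T⁴ = 0.530·56.2/(0.35·2·5.67×10⁻⁸) = 7.505×10⁸ K⁴.
T = (7.505×10⁸)^(1/4).

T ≈ 166 K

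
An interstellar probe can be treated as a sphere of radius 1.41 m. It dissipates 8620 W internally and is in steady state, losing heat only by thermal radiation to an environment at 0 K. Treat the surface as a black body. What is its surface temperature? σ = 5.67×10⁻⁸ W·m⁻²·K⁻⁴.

T ≈ 279 K

Steady state: internal power = radiated power, P = εσA T⁴.
Radiating area A = 4πr² = 24.98 m².
T⁴ = P/(εσA) = 8620/(1.0·5.67×10⁻⁸·24.98) = 6.085×10⁹ K⁴.
T = (6.085×10⁹)^(1/4).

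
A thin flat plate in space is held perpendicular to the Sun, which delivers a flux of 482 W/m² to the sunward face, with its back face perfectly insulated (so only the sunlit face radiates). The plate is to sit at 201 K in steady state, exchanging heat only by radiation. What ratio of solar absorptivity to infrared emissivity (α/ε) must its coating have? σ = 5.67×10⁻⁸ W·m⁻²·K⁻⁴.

Balance: αS·A = εσ·1A·T⁴ ⇒ α/ε = σT⁴/S.
α/ε = 5.67×10⁻⁸·(201)⁴/482 = 5.67×10⁻⁸·1.632×10⁹/482.

α/ε ≈ 0.192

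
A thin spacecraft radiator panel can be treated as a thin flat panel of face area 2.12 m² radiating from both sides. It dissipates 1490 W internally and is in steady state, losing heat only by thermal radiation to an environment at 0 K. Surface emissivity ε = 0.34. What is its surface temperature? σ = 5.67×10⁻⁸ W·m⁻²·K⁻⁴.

Steady state: internal power = radiated power, P = εσA T⁴.
Radiating area A = 2·2.12 = 4.240 m².
T⁴ = P/(εσA) = 1490/(0.34·5.67×10⁻⁸·4.240) = 1.823×10¹⁰ K⁴.
T = (1.823×10¹⁰)^(1/4).

T ≈ 367 K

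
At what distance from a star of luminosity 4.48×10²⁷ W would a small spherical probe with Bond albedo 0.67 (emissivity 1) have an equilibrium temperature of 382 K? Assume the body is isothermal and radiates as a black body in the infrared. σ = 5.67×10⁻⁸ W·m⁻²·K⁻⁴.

For an isothermal black-emitting sphere, (1−a)S·πr² = σ·4πr²·T⁴ ⇒ S = 4σT⁴/(1−a).
S = 4·5.67×10⁻⁸·(382)⁴/0.330 = 14630 W/m².
Flux falls as S = L/(4πd²), so d = √(L/(4πS)) = √(4.48×10²⁷/(4π·14630)).

d ≈ 1.56×10¹¹ m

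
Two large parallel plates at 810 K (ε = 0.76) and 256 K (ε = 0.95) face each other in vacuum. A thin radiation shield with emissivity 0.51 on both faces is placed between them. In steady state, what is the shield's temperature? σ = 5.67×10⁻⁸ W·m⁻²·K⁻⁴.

T_s ≈ 672 K

In steady state the net flux on the hot side equals that on the cold side.
σ(T₁⁴−T_s⁴)/D₁ = σ(T_s⁴−T₂⁴)/D₂, with D₁ = 1/ε₁+1/ε_s−1 = 2.277, D₂ = 1/ε_s+1/ε₂−1 = 2.013.
Solve for T_s⁴: T_s⁴ = (D₂·T₁⁴ + D₁·T₂⁴)/(D₁+D₂) = 2.043×10¹¹ K⁴.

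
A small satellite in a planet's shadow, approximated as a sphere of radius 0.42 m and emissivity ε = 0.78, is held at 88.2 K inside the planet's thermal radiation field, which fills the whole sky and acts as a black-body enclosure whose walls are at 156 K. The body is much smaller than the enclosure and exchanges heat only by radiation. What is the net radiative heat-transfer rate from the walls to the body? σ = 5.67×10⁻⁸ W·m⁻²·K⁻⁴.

P_net ≈ 52.1 W

For a small grey body in a large enclosure: P_net = εσA(T_body⁴ − T_wall⁴).
A = 4πr² = 2.217 m²; T_body⁴ − T_wall⁴ = 6.052×10⁷ − 5.922×10⁸ = -5.317×10⁸ K⁴.
|P_net| = 0.78·5.67×10⁻⁸·2.217·5.317×10⁸.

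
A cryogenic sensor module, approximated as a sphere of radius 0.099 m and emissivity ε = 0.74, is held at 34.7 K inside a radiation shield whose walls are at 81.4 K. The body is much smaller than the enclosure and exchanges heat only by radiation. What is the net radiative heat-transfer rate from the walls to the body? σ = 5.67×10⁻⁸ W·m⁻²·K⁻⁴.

For a small grey body in a large enclosure: P_net = εσA(T_body⁴ − T_wall⁴).
A = 4πr² = 0.1232 m²; T_body⁴ − T_wall⁴ = 1.450×10⁶ − 4.390×10⁷ = -4.245×10⁷ K⁴.
|P_net| = 0.74·5.67×10⁻⁸·0.1232·4.245×10⁷.

P_net ≈ 0.219 W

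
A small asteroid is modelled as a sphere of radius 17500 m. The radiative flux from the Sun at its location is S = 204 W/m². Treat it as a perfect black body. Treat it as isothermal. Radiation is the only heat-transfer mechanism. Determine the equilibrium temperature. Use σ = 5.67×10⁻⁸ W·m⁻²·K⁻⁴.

At equilibrium, absorbed power = emitted power.
Absorbing cross-section = πr² = 9.621×10⁸ m²; emitting surface = 4πr² = 3.848×10⁹ m² (ratio 4).
S·A_cross = εσ·A_surf·T⁴  ⇒  T⁴ = S/(4σ).
T⁴ = 1.00·204/(4·5.67×10⁻⁸) = 8.995×10⁸ K⁴.
T = (8.995×10⁸)^(1/4).

T ≈ 173 K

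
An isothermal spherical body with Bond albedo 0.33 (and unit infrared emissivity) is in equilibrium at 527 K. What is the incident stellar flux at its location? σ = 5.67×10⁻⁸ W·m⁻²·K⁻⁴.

(1−a)S·πr² = σ·4πr²·T⁴ ⇒ S = 4σT⁴/(1−a).
S = 4·5.67×10⁻⁸·7.713×10¹⁰/0.670.

S ≈ 26100 W/m²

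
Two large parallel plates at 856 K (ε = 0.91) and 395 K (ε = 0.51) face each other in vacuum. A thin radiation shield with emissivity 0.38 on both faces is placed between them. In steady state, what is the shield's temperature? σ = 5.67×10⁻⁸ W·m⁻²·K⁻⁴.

T_s ≈ 749 K

In steady state the net flux on the hot side equals that on the cold side.
σ(T₁⁴−T_s⁴)/D₁ = σ(T_s⁴−T₂⁴)/D₂, with D₁ = 1/ε₁+1/ε_s−1 = 2.730, D₂ = 1/ε_s+1/ε₂−1 = 3.592.
Solve for T_s⁴: T_s⁴ = (D₂·T₁⁴ + D₁·T₂⁴)/(D₁+D₂) = 3.156×10¹¹ K⁴.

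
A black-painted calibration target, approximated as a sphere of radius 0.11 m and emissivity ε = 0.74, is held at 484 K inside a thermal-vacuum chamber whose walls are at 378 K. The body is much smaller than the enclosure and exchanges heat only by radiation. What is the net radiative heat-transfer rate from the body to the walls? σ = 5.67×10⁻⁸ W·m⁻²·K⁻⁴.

P_net ≈ 220 W

For a small grey body in a large enclosure: P_net = εσA(T_body⁴ − T_wall⁴).
A = 4πr² = 0.1521 m²; T_body⁴ − T_wall⁴ = 5.488×10¹⁰ − 2.042×10¹⁰ = 3.446×10¹⁰ K⁴.
|P_net| = 0.74·5.67×10⁻⁸·0.1521·3.446×10¹⁰.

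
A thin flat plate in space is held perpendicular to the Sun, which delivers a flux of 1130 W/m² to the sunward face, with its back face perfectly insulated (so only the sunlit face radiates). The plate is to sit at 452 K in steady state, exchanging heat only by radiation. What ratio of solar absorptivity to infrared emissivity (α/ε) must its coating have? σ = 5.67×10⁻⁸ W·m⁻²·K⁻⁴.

Balance: αS·A = εσ·1A·T⁴ ⇒ α/ε = σT⁴/S.
α/ε = 5.67×10⁻⁸·(452)⁴/1130 = 5.67×10⁻⁸·4.174×10¹⁰/1130.

α/ε ≈ 2.09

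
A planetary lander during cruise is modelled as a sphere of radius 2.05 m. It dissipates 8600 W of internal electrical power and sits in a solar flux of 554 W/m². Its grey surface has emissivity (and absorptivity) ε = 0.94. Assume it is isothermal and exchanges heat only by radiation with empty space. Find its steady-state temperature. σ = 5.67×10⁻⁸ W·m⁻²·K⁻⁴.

At steady state, absorbed solar power + internal power = radiated power.
Absorbed: α·S·A_cross = 0.94·554·13.20 = 6875 W (cross-section πr²).
Total input = 6875 + 8600 = 15480 W.
Radiated: εσ·A_surf·T⁴ with A_surf = 4πr² = 52.81 m².
T⁴ = 15480/(0.94·5.67×10⁻⁸·52.81) = 5.498×10⁹ K⁴.

T ≈ 272 K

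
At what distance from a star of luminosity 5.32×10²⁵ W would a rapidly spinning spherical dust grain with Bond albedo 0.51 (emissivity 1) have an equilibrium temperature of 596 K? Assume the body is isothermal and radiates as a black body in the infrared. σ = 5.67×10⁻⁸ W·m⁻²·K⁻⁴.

d ≈ 8.51×10⁹ m

For an isothermal black-emitting sphere, (1−a)S·πr² = σ·4πr²·T⁴ ⇒ S = 4σT⁴/(1−a).
S = 4·5.67×10⁻⁸·(596)⁴/0.490 = 58400 W/m².
Flux falls as S = L/(4πd²), so d = √(L/(4πS)) = √(5.32×10²⁵/(4π·58400)).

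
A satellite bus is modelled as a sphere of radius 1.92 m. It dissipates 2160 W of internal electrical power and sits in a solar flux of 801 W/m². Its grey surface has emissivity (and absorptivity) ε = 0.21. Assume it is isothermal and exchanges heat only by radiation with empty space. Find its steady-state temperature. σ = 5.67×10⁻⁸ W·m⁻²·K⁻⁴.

At steady state, absorbed solar power + internal power = radiated power.
Absorbed: α·S·A_cross = 0.21·801·11.58 = 1948 W (cross-section πr²).
Total input = 1948 + 2160 = 4108 W.
Radiated: εσ·A_surf·T⁴ with A_surf = 4πr² = 46.32 m².
T⁴ = 4108/(0.21·5.67×10⁻⁸·46.32) = 7.448×10⁹ K⁴.

T ≈ 294 K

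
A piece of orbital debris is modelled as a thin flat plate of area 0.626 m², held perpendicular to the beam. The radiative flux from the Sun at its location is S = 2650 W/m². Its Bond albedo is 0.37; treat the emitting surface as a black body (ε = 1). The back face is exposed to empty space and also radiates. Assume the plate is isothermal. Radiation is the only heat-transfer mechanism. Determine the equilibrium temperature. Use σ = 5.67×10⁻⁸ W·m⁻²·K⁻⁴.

T ≈ 348 K

At equilibrium, absorbed power = emitted power.
Absorbing cross-section = A = 0.6260 m²; emitting surface = 2A = 1.252 m² (ratio 2).
(1−a)S·A_cross = εσ·A_surf·T⁴  ⇒  T⁴ = (1−a)S/(2σ).
T⁴ = 0.630·2650/(2·5.67×10⁻⁸) = 1.472×10¹⁰ K⁴.
T = (1.472×10¹⁰)^(1/4).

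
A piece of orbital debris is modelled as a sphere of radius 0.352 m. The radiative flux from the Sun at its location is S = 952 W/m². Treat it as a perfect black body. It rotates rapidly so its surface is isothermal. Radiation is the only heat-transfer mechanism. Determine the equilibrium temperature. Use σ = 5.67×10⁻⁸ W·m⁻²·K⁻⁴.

At equilibrium, absorbed power = emitted power.
Absorbing cross-section = πr² = 0.3893 m²; emitting surface = 4πr² = 1.557 m² (ratio 4).
S·A_cross = εσ·A_surf·T⁴  ⇒  T⁴ = S/(4σ).
T⁴ = 1.00·952/(4·5.67×10⁻⁸) = 4.198×10⁹ K⁴.
T = (4.198×10⁹)^(1/4).

T ≈ 255 K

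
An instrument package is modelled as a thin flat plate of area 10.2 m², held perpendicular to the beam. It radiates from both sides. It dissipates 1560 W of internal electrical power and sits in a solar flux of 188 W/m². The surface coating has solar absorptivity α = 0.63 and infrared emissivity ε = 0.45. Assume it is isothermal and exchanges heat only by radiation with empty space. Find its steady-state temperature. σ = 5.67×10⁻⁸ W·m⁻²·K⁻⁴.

At steady state, absorbed solar power + internal power = radiated power.
Absorbed: α·S·A_cross = 0.63·188·10.20 = 1208 W (cross-section A).
Total input = 1208 + 1560 = 2768 W.
Radiated: εσ·A_surf·T⁴ with A_surf = 2A = 20.40 m².
T⁴ = 2768/(0.45·5.67×10⁻⁸·20.40) = 5.318×10⁹ K⁴.

T ≈ 270 K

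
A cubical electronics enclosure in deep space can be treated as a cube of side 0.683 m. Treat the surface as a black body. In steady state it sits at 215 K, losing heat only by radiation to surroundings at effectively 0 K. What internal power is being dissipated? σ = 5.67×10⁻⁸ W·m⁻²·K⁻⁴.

Steady state: P = εσA T⁴.
A = 6L² = 2.799 m²; T⁴ = (215)⁴ = 2.137×10⁹ K⁴.
P = 1.0 × 5.67×10⁻⁸ × 2.799 × 2.137×10⁹.

P ≈ 339 W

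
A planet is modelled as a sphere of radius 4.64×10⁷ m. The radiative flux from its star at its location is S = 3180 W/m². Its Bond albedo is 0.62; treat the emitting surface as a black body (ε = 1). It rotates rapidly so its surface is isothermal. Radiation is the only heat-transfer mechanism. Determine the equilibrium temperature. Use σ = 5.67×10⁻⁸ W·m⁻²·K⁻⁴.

T ≈ 270 K

At equilibrium, absorbed power = emitted power.
Absorbing cross-section = πr² = 6.764×10¹⁵ m²; emitting surface = 4πr² = 2.705×10¹⁶ m² (ratio 4).
(1−a)S·A_cross = εσ·A_surf·T⁴  ⇒  T⁴ = (1−a)S/(4σ).
T⁴ = 0.380·3180/(4·5.67×10⁻⁸) = 5.328×10⁹ K⁴.
T = (5.328×10⁹)^(1/4).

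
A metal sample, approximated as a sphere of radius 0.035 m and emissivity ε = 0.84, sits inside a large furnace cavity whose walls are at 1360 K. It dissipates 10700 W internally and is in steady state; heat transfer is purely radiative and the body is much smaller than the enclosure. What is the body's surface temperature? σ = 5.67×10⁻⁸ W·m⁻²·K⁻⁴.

T ≈ 2060 K

For a small grey body in a large enclosure, net radiated power = εσA(T⁴ − T_w⁴).
Steady state: P = εσA(T⁴ − T_w⁴) with A = 4πr² = 0.01539 m².
T⁴ = P/(εσA) + T_w⁴ = 10700/(0.84·5.67×10⁻⁸·0.01539) + (1360)⁴
    = 1.459×10¹³ + 3.421×10¹² = 1.802×10¹³ K⁴.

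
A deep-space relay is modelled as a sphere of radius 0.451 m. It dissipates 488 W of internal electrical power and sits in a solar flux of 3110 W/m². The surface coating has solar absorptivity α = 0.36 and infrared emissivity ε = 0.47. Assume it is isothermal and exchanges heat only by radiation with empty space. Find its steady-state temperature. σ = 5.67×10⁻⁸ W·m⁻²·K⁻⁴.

T ≈ 365 K

At steady state, absorbed solar power + internal power = radiated power.
Absorbed: α·S·A_cross = 0.36·3110·0.6390 = 715.4 W (cross-section πr²).
Total input = 715.4 + 488 = 1203 W.
Radiated: εσ·A_surf·T⁴ with A_surf = 4πr² = 2.556 m².
T⁴ = 1203/(0.47·5.67×10⁻⁸·2.556) = 1.767×10¹⁰ K⁴.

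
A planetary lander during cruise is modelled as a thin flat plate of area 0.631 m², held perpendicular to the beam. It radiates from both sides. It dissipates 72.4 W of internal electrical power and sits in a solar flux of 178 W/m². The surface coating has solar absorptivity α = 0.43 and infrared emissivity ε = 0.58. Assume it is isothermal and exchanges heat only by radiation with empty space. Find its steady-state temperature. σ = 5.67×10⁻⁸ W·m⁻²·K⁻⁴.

T ≈ 232 K

At steady state, absorbed solar power + internal power = radiated power.
Absorbed: α·S·A_cross = 0.43·178·0.6310 = 48.30 W (cross-section A).
Total input = 48.30 + 72.4 = 120.7 W.
Radiated: εσ·A_surf·T⁴ with A_surf = 2A = 1.262 m².
T⁴ = 120.7/(0.58·5.67×10⁻⁸·1.262) = 2.908×10⁹ K⁴.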